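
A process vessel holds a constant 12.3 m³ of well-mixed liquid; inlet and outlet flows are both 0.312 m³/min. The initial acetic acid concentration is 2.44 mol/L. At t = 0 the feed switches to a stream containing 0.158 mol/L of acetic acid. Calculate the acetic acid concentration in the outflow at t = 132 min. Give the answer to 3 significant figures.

Species balance on the tank: V dC/dt = Q(C_in − C).
Time constant τ = V/Q = 12.3/0.312 = 39.423 min.
Integrating: C(t) = C_in + (C₀ − C_in) e^(−t/τ).
C(132) = 0.158 + (2.44 − 0.158)·e^(−132/39.423) = 0.158 + (2.2820)·0.035144 = 0.23820 mol/L.

0.238 mol/L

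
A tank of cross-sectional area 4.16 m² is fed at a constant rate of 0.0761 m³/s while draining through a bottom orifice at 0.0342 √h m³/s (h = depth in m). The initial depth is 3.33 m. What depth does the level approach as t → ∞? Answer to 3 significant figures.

Level balance: A dh/dt = 0.0761 − 0.0342 √h. Setting dh/dt = 0:
Q_in = 0.0342 √h_ss ⇒ √h_ss = 0.0761/0.0342 = 2.2251.
h_ss = 2.2251² = 4.9513 m. (Since h₀ = 3.33 m < h_ss, the level will rise toward this value.)

4.95 m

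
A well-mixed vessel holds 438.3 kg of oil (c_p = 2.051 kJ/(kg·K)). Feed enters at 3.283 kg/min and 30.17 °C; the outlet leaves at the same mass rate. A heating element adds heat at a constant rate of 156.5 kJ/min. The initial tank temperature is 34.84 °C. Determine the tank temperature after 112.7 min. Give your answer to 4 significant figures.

45.43 °C

M c_p dT/dt = ṁ c_p (T_in − T) + Q̇.
Rearrange: dT/dt = (T_ss − T)/τ with τ = M/ṁ = 133.506 min and T_ss = T_in + Q̇/(ṁ c_p) = 53.4122 °C.
Solution: T(t) = T_ss + (T₀ − T_ss) e^(−t/τ).
T(112.7) = 53.4122 + (-18.5722)·e^(−112.7/133.506) = 53.4122 + (-18.5722)·0.429920 = 45.4277 °C.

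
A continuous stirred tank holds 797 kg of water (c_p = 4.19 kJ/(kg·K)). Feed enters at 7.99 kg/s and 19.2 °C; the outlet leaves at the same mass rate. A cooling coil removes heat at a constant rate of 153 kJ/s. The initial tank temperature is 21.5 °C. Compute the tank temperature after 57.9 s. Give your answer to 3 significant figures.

M c_p dT/dt = ṁ c_p (T_in − T) − Q̇.
Rearrange: dT/dt = (T_ss − T)/τ with τ = M/ṁ = 99.750 s and T_ss = T_in − Q̇/(ṁ c_p) = 14.630 °C.
This is linear first-order; T(t) = T_ss + (T₀ − T_ss) e^(−t/τ).
T(57.9) = 14.630 + (6.8702)·e^(−57.9/99.750) = 14.630 + (6.8702)·0.55964 = 18.475 °C.

18.5 °C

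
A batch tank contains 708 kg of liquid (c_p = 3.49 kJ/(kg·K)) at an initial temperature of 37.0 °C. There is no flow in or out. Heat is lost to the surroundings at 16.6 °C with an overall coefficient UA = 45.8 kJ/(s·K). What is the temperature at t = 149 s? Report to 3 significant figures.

17.9 °C

Lumped-capacitance energy balance: M c_p dT/dt = UA(T_amb − T).
dT/dt = (T_ss − T)/τ with T_ss = T_amb = 16.600 °C, τ = M c_p/UA = 708·3.49/45.8 = 53.950 s.
Integrating: T(t) = T_ss + (T₀ − T_ss) e^(−t/τ).
T(149) = 16.600 + (20.400)·0.063178 = 17.889 °C.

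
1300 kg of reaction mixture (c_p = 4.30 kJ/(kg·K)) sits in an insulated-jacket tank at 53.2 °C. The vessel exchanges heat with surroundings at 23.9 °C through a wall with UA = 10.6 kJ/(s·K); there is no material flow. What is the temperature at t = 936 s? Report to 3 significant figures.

28.9 °C

Heat balance on the well-mixed liquid: M c_p dT/dt = −UA(T − T_amb).
dT/dt = (T_ss − T)/τ with T_ss = T_amb = 23.900 °C, τ = M c_p/UA = 1300·4.30/10.6 = 527.36 s.
Solution: T(t) = T_ss + (T₀ − T_ss) e^(−t/τ).
T(936) = 23.900 + (29.300)·0.16950 = 28.866 °C.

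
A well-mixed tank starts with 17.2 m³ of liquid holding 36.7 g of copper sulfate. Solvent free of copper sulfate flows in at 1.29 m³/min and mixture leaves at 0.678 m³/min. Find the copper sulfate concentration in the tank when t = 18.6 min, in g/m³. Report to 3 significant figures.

Let m(t) be the amount of copper sulfate. Volume: V(t) = V₀ + (Q_in − Q_out) t = 17.2 + 0.61200 t; V(18.6) = 28.583 m³.
No copper sulfate enters, so dm/dt = −Q_out · (m/V).
Separate: dm/m = −Q_out dt/V(t) ⇒ ln(m/m₀) = −(Q_out/(Q_in−Q_out)) ln(V/V₀).
m = m₀ (V₀/V)^(Q_out/(Q_in−Q_out)) = 36.7 × (17.2/28.583)^(1.1078) = 20.907 g.
C = m/V = 20.907/28.583 = 0.73145 g/m³.

0.731 g/m³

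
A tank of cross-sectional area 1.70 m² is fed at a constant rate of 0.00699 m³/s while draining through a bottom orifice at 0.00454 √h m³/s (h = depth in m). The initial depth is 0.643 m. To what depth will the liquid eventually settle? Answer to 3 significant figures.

Level balance: A dh/dt = 0.00699 − 0.00454 √h. Setting dh/dt = 0:
Q_in = 0.00454 √h_ss ⇒ √h_ss = 0.00699/0.00454 = 1.5396.
h_ss = 1.5396² = 2.3705 m. (Since h₀ = 0.643 m < h_ss, the level will rise toward this value.)

2.37 m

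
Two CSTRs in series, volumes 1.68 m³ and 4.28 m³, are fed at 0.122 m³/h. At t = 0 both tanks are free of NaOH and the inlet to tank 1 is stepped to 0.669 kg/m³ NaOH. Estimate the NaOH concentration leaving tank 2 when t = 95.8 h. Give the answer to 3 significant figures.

Time constants: τᵢ = Vᵢ/Q for each well-mixed tank.
τ₁ = 1.68/0.122 = 13.770 h; τ₂ = 4.28/0.122 = 35.082 h.
Tank 1: C₁ = C_in(1 − e^(−t/τ₁)). Tank 2 (τ₁ ≠ τ₂): C₂ = C_in[1 − (τ₁ e^(−t/τ₁) − τ₂ e^(−t/τ₂))/(τ₁ − τ₂)].
At t = 95.8: e^(−t/τ₁) = 0.00095204, e^(−t/τ₂) = 0.065171.
C₂ = 0.669·[1 − (13.770·0.00095204 − 35.082·0.065171)/(-21.311)] = 0.669·0.89333 = 0.59764 kg/m³.

0.598 kg/m³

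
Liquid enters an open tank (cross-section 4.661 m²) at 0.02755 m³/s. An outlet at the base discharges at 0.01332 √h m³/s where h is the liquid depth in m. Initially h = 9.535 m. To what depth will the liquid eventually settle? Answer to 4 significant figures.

4.278 m

A dh/dt = Q_in − 0.01332 √h. Steady state requires inflow = outflow:
Q_in = 0.01332 √h_ss ⇒ √h_ss = 0.02755/0.01332 = 2.06832.
h_ss = 2.06832² = 4.27794 m. (Since h₀ = 9.535 m > h_ss, the level will fall toward this value.)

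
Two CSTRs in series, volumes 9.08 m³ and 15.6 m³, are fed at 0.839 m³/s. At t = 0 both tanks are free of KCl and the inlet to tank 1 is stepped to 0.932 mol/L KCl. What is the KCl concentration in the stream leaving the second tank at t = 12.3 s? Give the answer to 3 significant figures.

0.198 mol/L

Time constants: τᵢ = Vᵢ/Q for each well-mixed tank.
τ₁ = 9.08/0.839 = 10.822 s; τ₂ = 15.6/0.839 = 18.594 s.
Tank 1: C₁ = C_in(1 − e^(−t/τ₁)). Tank 2 (τ₁ ≠ τ₂): C₂ = C_in[1 − (τ₁ e^(−t/τ₁) − τ₂ e^(−t/τ₂))/(τ₁ − τ₂)].
At t = 12.3: e^(−t/τ₁) = 0.32093, e^(−t/τ₂) = 0.51607.
C₂ = 0.932·[1 − (10.822·0.32093 − 18.594·0.51607)/(-7.7712)] = 0.932·0.21218 = 0.19775 mol/L.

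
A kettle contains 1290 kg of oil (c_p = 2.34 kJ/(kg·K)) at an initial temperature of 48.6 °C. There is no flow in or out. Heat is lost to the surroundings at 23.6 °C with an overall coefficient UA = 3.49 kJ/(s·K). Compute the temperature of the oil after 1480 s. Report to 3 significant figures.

28.1 °C

Lumped-capacitance energy balance: M c_p dT/dt = UA(T_amb − T).
dT/dt = (T_ss − T)/τ with T_ss = T_amb = 23.600 °C, τ = M c_p/UA = 1290·2.34/3.49 = 864.93 s.
Integrating: T(t) = T_ss + (T₀ − T_ss) e^(−t/τ).
T(1480) = 23.600 + (25.000)·0.18066 = 28.117 °C.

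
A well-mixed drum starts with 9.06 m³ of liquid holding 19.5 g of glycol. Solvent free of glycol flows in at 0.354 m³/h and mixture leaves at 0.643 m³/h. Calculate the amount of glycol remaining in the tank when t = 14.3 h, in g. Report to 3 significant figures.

5.03 g

Let m(t) be the amount of glycol. Volume: V(t) = V₀ + (Q_in − Q_out) t = 9.06 − 0.28900 t; V(14.3) = 4.9273 m³.
Species balance (pure solvent in): dm/dt = −Q_out · m/V(t).
Separate: dm/m = −Q_out dt/V(t) ⇒ ln(m/m₀) = −(Q_out/(Q_in−Q_out)) ln(V/V₀).
m = m₀ (V₀/V)^(Q_out/(Q_in−Q_out)) = 19.5 × (9.06/4.9273)^(-2.2249) = 5.0292 g.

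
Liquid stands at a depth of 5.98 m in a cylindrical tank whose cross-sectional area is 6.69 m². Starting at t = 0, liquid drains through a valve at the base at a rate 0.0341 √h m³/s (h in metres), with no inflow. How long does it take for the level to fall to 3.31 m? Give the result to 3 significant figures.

With no inflow, A dh/dt = −0.0341 √h.
∫ h^(−1/2) dh = −(0.0341/A) ∫ dt, giving 2√h = 2√h₀ − (0.0341/A) t.
t = 2A(√h₀ − √h)/0.0341 = 2·6.69·(√5.98 − √3.31)/0.0341
  = 13.380 × (2.4454 − 1.8193) / 0.0341 = 245.65 s.

246 s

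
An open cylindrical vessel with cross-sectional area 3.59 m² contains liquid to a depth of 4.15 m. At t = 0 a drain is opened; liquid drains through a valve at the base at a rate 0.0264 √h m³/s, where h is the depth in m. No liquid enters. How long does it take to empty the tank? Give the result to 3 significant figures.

554 s

A dh/dt = −Q_out = −0.0264 √h.
∫ h^(−1/2) dh = −(0.0264/A) ∫ dt, giving 2√h = 2√h₀ − (0.0264/A) t.
Tank is empty when √h = 0: t_empty = 2A√h₀/0.0264.
t_empty = 2·3.59·√4.15/0.0264 = 7.1800·2.0372/0.0264 = 554.04 s.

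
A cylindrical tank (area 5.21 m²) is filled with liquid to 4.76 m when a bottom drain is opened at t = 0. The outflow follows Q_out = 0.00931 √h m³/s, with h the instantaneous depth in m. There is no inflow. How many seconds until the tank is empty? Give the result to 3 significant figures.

2440 s

Accumulation of liquid (constant cross-section A): A dh/dt = −0.00931 √h.
This is separable: 2 d(√h)/dt = −0.00931/A, so √h = √h₀ − (0.00931/(2A)) t.
Set h = 0: 2√h₀ = (0.00931/A) t_empty ⇒ t_empty = 2A√h₀/0.00931.
t_empty = 2·5.21·√4.76/0.00931 = 10.420·2.1817/0.00931 = 2441.9 s.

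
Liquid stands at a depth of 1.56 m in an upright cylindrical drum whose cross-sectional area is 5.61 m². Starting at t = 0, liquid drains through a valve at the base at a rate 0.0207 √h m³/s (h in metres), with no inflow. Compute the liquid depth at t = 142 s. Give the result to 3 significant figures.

With no inflow, A dh/dt = −0.0207 √h.
This is separable: 2 d(√h)/dt = −0.0207/A, so √h = √h₀ − (0.0207/(2A)) t.
√h = √1.56 − 0.0207·142/(2·5.61) = 1.2490 − 0.26198 = 0.98702.
h = 0.98702² = 0.97421 m.

0.974 m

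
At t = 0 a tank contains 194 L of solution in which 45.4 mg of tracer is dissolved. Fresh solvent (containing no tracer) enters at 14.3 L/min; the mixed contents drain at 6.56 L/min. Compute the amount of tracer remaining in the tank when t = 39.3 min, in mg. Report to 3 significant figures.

20.4 mg

Total volume: dV/dt = Q_in − Q_out = 7.7400 L/min, so V(t) = 194 + 7.7400 t and V(39.3) = 498.18 L.
Solute balance: dm/dt = 0 − Q_out C = −Q_out m/V(t).
dm/m = −Q_out dt/(V₀ + 7.7400 t); integrating gives ln(m/m₀) = −(Q_out/(Q_in−Q_out)) ln(V/V₀).
m = m₀ (V₀/V)^(Q_out/(Q_in−Q_out)) = 45.4 × (194/498.18)^(0.84755) = 20.413 mg.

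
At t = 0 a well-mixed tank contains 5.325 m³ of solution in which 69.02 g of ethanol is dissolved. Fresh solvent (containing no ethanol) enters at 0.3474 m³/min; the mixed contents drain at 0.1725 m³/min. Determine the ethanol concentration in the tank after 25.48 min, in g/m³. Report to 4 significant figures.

3.874 g/m³

Let m(t) be the amount of ethanol. Volume: V(t) = V₀ + (Q_in − Q_out) t = 5.325 + 0.174900 t; V(25.48) = 9.78145 m³.
Solute balance: dm/dt = 0 − Q_out C = −Q_out m/V(t).
Separate: dm/m = −Q_out dt/V(t) ⇒ ln(m/m₀) = −(Q_out/(Q_in−Q_out)) ln(V/V₀).
m = m₀ (V₀/V)^(Q_out/(Q_in−Q_out)) = 69.02 × (5.325/9.78145)^(0.986278) = 37.8892 g.
C = m/V = 37.8892/9.78145 = 3.87357 g/m³.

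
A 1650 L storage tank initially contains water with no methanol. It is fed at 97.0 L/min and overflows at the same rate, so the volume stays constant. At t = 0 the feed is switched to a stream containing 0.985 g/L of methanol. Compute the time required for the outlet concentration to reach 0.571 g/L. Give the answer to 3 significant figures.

14.7 min

Mass balance on the solute (V constant): V dC/dt = Q(C_in − C), so τ = V/Q = 17.010 min.
C(t) = C_in + (C₀ − C_in) e^(−t/τ). Set C = 0.571 and solve for t:
e^(−t/τ) = (C − C_in)/(C₀ − C_in) = (0.571 − 0.985)/(0 − 0.985) = 0.42030
t = −τ ln(…) = 17.010 × 0.86678 = 14.744 min.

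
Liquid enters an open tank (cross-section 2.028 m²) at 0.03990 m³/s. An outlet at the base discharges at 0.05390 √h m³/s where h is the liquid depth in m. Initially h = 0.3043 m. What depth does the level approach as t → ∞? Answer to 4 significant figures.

0.5480 m

A dh/dt = Q_in − 0.05390 √h. Steady state requires inflow = outflow:
Q_in = 0.05390 √h_ss ⇒ √h_ss = 0.03990/0.05390 = 0.740260.
h_ss = 0.740260² = 0.547984 m. (Since h₀ = 0.3043 m < h_ss, the level will rise toward this value.)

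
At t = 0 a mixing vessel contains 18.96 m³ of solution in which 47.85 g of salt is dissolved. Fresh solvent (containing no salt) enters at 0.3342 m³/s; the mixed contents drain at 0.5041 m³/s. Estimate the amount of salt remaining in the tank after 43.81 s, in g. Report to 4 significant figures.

Let m(t) be the amount of salt. Volume: V(t) = V₀ + (Q_in − Q_out) t = 18.96 − 0.169900 t; V(43.81) = 11.5167 m³.
Solute balance: dm/dt = 0 − Q_out C = −Q_out m/V(t).
Separate: dm/m = −Q_out dt/V(t) ⇒ ln(m/m₀) = −(Q_out/(Q_in−Q_out)) ln(V/V₀).
m = m₀ (V₀/V)^(Q_out/(Q_in−Q_out)) = 47.85 × (18.96/11.5167)^(-2.96704) = 10.9015 g.

10.90 g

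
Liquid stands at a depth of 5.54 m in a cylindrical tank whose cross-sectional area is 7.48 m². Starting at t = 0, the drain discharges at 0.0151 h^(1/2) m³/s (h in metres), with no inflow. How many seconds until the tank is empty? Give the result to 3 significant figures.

Mass balance (ρ constant): A dh/dt = −0.0151 √h.
∫ h^(−1/2) dh = −(0.0151/A) ∫ dt, giving 2√h = 2√h₀ − (0.0151/A) t.
Set h = 0: 2√h₀ = (0.0151/A) t_empty ⇒ t_empty = 2A√h₀/0.0151.
t_empty = 2·7.48·√5.54/0.0151 = 14.960·2.3537/0.0151 = 2331.9 s.

2330 s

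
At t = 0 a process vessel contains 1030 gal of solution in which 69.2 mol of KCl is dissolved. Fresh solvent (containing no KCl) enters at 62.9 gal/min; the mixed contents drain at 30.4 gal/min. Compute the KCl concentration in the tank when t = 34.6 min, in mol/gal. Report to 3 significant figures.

0.0161 mol/gal

Total volume: dV/dt = Q_in − Q_out = 32.500 gal/min, so V(t) = 1030 + 32.500 t and V(34.6) = 2154.5 gal.
Solute balance: dm/dt = 0 − Q_out C = −Q_out m/V(t).
dm/m = −Q_out dt/(V₀ + 32.500 t); integrating gives ln(m/m₀) = −(Q_out/(Q_in−Q_out)) ln(V/V₀).
m = m₀ (V₀/V)^(Q_out/(Q_in−Q_out)) = 69.2 × (1030/2154.5)^(0.93538) = 34.698 mol.
C = m/V = 34.698/2154.5 = 0.016105 mol/gal.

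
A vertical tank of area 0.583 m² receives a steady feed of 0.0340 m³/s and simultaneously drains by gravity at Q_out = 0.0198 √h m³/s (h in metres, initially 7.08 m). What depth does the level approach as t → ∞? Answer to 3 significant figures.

A dh/dt = Q_in − 0.0198 √h. Steady state requires inflow = outflow:
Q_in = 0.0198 √h_ss ⇒ √h_ss = 0.0340/0.0198 = 1.7172.
h_ss = 1.7172² = 2.9487 m. (Since h₀ = 7.08 m > h_ss, the level will fall toward this value.)

2.95 m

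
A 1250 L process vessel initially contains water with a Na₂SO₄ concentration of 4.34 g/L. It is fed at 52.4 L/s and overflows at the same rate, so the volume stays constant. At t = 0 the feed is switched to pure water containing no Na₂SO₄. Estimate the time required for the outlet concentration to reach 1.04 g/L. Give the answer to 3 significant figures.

34.1 s

Mass balance on the solute (V constant): V dC/dt = Q(C_in − C), so τ = V/Q = 23.855 s.
C(t) = C_in + (C₀ − C_in) e^(−t/τ). Set C = 1.04 and solve for t:
e^(−t/τ) = (C − C_in)/(C₀ − C_in) = (1.04 − 0)/(4.34 − 0) = 0.23963
t = −τ ln(…) = 23.855 × 1.4287 = 34.080 s.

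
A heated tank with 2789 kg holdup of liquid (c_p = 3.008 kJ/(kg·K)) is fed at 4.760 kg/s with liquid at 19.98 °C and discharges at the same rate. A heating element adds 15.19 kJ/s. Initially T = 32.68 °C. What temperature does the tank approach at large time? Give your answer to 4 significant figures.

21.04 °C

Unsteady energy balance on the tank contents: M c_p dT/dt = ṁ c_p (T_in − T) + 15.19.
At steady state dT/dt = 0 ⇒ T_ss = T_in + Q̇/(ṁ c_p) = 19.98 + 15.19/(4.760·3.008) = 21.0409 °C.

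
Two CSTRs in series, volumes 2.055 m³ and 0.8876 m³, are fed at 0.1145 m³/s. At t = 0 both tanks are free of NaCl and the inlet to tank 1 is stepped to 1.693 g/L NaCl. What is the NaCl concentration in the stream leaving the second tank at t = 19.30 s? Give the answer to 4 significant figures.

Time constants: τᵢ = Vᵢ/Q for each well-mixed tank.
τ₁ = 2.055/0.1145 = 17.9476 s; τ₂ = 0.8876/0.1145 = 7.75197 s.
Solving the cascade with C₁(0)=C₂(0)=0 gives C₂(t) = C_in[1 − (τ₁ e^(−t/τ₁) − τ₂ e^(−t/τ₂))/(τ₁ − τ₂)].
At t = 19.30: e^(−t/τ₁) = 0.341177, e^(−t/τ₂) = 0.0829356.
C₂ = 1.693·[1 − (17.9476·0.341177 − 7.75197·0.0829356)/(10.1956)] = 1.693·0.462476 = 0.782971 g/L.

0.7830 g/L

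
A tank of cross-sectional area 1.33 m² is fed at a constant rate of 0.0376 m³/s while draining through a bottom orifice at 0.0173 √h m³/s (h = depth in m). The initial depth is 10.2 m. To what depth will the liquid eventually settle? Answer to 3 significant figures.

Unsteady balance on liquid volume: A dh/dt = Q_in − 0.0173 √h. At steady state dh/dt = 0:
Q_in = 0.0173 √h_ss ⇒ √h_ss = 0.0376/0.0173 = 2.1734.
h_ss = 2.1734² = 4.7237 m. (Since h₀ = 10.2 m > h_ss, the level will fall toward this value.)

4.72 m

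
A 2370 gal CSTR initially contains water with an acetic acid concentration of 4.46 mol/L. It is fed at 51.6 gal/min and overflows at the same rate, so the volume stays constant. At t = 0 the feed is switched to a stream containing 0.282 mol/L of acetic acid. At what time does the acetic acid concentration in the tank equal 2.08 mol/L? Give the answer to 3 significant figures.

Mass balance on the solute (V constant): V dC/dt = Q(C_in − C), so τ = V/Q = 45.930 min.
C(t) = C_in + (C₀ − C_in) e^(−t/τ). Set C = 2.08 and solve for t:
e^(−t/τ) = (C − C_in)/(C₀ − C_in) = (2.08 − 0.282)/(4.46 − 0.282) = 0.43035
t = −τ ln(…) = 45.930 × 0.84316 = 38.726 min.

38.7 min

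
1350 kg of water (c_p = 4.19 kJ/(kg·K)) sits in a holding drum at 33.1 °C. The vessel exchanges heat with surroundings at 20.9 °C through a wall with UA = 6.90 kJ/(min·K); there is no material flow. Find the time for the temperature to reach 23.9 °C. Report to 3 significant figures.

M c_p dT/dt = −UA(T − T_amb).
τ = M c_p/UA = 819.78 min; T_ss = T_amb = 20.900 °C.
T(t) = T_ss + (T₀ − T_ss)e^(−t/τ); set T = 23.9:
t = −τ ln[(T − T_ss)/(T₀ − T_ss)] = −819.78 · ln(0.24590) = 1150.0 min.

1150 min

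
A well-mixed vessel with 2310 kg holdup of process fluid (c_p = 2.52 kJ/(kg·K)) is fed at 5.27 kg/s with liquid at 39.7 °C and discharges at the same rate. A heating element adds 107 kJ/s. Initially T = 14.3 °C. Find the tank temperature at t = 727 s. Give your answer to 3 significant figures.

41.4 °C

Heat balance on the well-mixed liquid: M c_p dT/dt = ṁ c_p (T_in − T) + 107.
τ = M/ṁ = 438.33 s; T_ss = T_in + Q̇/(ṁ c_p) = 39.7 + 107/(5.27·2.52) = 47.757 °C.
Integrating: T(t) = T_ss + (T₀ − T_ss) e^(−t/τ).
T(727) = 47.757 + (-33.457)·e^(−727/438.33) = 47.757 + (-33.457)·0.19041 = 41.386 °C.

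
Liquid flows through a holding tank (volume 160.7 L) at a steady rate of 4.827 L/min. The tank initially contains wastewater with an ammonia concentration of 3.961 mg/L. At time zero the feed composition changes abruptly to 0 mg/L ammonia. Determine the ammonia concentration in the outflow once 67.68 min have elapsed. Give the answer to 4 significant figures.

0.5187 mg/L

Mass balance on the solute (V constant): V dC/dt = Q(C_in − C).
Time constant τ = V/Q = 160.7/4.827 = 33.2919 min.
Integrating: C(t) = C_in + (C₀ − C_in) e^(−t/τ).
C(67.68) = 0 + (3.961 − 0)·e^(−67.68/33.2919) = 0 + (3.96100)·0.130952 = 0.518700 mg/L.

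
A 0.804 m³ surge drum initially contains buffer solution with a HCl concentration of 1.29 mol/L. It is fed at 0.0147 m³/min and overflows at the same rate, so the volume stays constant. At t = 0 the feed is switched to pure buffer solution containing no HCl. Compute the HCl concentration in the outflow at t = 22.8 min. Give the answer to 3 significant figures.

0.850 mol/L

Mass balance on the solute (V constant): V dC/dt = Q(C_in − C).
So dC/dt = (C_in − C)/τ with τ = V/Q = 0.804/0.0147 = 54.694 min.
Solution: C(t) = C_in + (C₀ − C_in) e^(−t/τ).
C(22.8) = 0 + (1.29 − 0)·e^(−22.8/54.694) = 0 + (1.2900)·0.65911 = 0.85025 mol/L.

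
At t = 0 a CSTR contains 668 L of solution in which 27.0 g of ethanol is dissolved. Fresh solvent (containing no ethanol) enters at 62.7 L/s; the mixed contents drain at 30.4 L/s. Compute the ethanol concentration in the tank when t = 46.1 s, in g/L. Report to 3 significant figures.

Let m(t) be the amount of ethanol. Volume: V(t) = V₀ + (Q_in − Q_out) t = 668 + 32.300 t; V(46.1) = 2157.0 L.
Solute balance: dm/dt = 0 − Q_out C = −Q_out m/V(t).
Separate: dm/m = −Q_out dt/V(t) ⇒ ln(m/m₀) = −(Q_out/(Q_in−Q_out)) ln(V/V₀).
m = m₀ (V₀/V)^(Q_out/(Q_in−Q_out)) = 27.0 × (668/2157.0)^(0.94118) = 8.9584 g.
C = m/V = 8.9584/2157.0 = 0.0041531 g/L.

0.00415 g/L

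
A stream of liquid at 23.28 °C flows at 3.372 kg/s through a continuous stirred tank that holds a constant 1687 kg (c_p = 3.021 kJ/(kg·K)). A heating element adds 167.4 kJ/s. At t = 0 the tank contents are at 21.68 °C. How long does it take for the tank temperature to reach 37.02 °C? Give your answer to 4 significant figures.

951.3 s

M c_p dT/dt = ṁ c_p (T_in − T) + Q̇.
τ = M/ṁ = 500.297 s; T_ss = T_in + Q̇/(ṁ c_p) = 39.7130 °C.
T(t) = T_ss + (T₀ − T_ss) e^(−t/τ). Set T = 37.02:
e^(−t/τ) = (37.02 − 39.7130)/(21.68 − 39.7130) = 0.149338
t = −500.297 · ln(0.149338) = 951.336 s.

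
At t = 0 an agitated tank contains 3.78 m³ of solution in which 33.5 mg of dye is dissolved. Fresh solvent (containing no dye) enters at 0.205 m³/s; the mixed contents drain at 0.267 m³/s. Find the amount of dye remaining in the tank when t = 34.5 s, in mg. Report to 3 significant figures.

Total volume: dV/dt = Q_in − Q_out = -0.062000 m³/s, so V(t) = 3.78 − 0.062000 t and V(34.5) = 1.6410 m³.
Species balance (pure solvent in): dm/dt = −Q_out · m/V(t).
dm/m = −Q_out dt/(V₀ − 0.062000 t); integrating gives ln(m/m₀) = −(Q_out/(Q_in−Q_out)) ln(V/V₀).
m = m₀ (V₀/V)^(Q_out/(Q_in−Q_out)) = 33.5 × (3.78/1.6410)^(-4.3065) = 0.92142 mg.

0.921 mg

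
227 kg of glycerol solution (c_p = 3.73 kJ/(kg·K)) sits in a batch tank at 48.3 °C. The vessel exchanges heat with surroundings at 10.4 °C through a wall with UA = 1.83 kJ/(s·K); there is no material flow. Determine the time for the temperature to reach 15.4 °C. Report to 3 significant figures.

937 s

Heat balance on the well-mixed liquid: M c_p dT/dt = −UA(T − T_amb).
τ = M c_p/UA = 462.68 s; T_ss = T_amb = 10.400 °C.
T(t) = T_ss + (T₀ − T_ss)e^(−t/τ); set T = 15.4:
t = −τ ln[(T − T_ss)/(T₀ − T_ss)] = −462.68 · ln(0.13193) = 937.17 s.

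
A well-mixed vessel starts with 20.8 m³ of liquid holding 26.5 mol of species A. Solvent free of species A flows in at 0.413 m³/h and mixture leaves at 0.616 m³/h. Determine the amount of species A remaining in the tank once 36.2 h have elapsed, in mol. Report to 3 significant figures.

7.06 mol

Total volume: dV/dt = Q_in − Q_out = -0.20300 m³/h, so V(t) = 20.8 − 0.20300 t and V(36.2) = 13.451 m³.
Solute balance: dm/dt = 0 − Q_out C = −Q_out m/V(t).
Separate: dm/m = −Q_out dt/V(t) ⇒ ln(m/m₀) = −(Q_out/(Q_in−Q_out)) ln(V/V₀).
m = m₀ (V₀/V)^(Q_out/(Q_in−Q_out)) = 26.5 × (20.8/13.451)^(-3.0345) = 7.0604 mol.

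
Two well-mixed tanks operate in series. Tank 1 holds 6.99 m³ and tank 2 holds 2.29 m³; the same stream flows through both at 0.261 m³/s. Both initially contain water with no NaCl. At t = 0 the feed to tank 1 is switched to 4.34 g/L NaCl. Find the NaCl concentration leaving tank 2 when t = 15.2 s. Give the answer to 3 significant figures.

1.05 g/L

Species balance on tank i: dCᵢ/dt = (Cᵢ₋₁ − Cᵢ)/τᵢ with τᵢ = Vᵢ/Q.
τ₁ = 6.99/0.261 = 26.782 s; τ₂ = 2.29/0.261 = 8.7739 s.
Solving the cascade with C₁(0)=C₂(0)=0 gives C₂(t) = C_in[1 − (τ₁ e^(−t/τ₁) − τ₂ e^(−t/τ₂))/(τ₁ − τ₂)].
At t = 15.2: e^(−t/τ₁) = 0.56691, e^(−t/τ₂) = 0.17686.
C₂ = 4.34·[1 − (26.782·0.56691 − 8.7739·0.17686)/(18.008)] = 4.34·0.24304 = 1.0548 g/L.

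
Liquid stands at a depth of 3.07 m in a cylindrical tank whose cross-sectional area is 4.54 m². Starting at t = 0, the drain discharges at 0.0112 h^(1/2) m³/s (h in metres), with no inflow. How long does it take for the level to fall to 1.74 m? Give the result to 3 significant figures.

With no inflow, A dh/dt = −0.0112 √h.
Separate and integrate: 2(√h − √h₀) = −(0.0112/A) t.
t = 2A(√h₀ − √h)/0.0112 = 2·4.54·(√3.07 − √1.74)/0.0112
  = 9.0800 × (1.7521 − 1.3191) / 0.0112 = 351.08 s.

351 s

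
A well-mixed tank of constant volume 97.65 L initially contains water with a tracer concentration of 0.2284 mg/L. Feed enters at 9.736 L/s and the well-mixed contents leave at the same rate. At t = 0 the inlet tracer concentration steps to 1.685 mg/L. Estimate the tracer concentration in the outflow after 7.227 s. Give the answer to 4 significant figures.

Unsteady species balance (constant V, well mixed): V dC/dt = Q(C_in − C).
Time constant τ = V/Q = 97.65/9.736 = 10.0298 s.
Solution: C(t) = C_in + (C₀ − C_in) e^(−t/τ).
C(7.227) = 1.685 + (0.2284 − 1.685)·e^(−7.227/10.0298) = 1.685 + (-1.45660)·0.486483 = 0.976389 mg/L.

0.9764 mg/L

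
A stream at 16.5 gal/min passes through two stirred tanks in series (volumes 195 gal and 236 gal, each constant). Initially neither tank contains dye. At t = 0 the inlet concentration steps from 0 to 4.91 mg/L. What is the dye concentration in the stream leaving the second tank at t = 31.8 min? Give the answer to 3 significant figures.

Species balance on tank i: dCᵢ/dt = (Cᵢ₋₁ − Cᵢ)/τᵢ with τᵢ = Vᵢ/Q.
τ₁ = 195/16.5 = 11.818 min; τ₂ = 236/16.5 = 14.303 min.
Tank 1: C₁ = C_in(1 − e^(−t/τ₁)). Tank 2 (τ₁ ≠ τ₂): C₂ = C_in[1 − (τ₁ e^(−t/τ₁) − τ₂ e^(−t/τ₂))/(τ₁ − τ₂)].
At t = 31.8: e^(−t/τ₁) = 0.067829, e^(−t/τ₂) = 0.10825.
C₂ = 4.91·[1 − (11.818·0.067829 − 14.303·0.10825)/(-2.4848)] = 4.91·0.69950 = 3.4345 mg/L.

3.43 mg/L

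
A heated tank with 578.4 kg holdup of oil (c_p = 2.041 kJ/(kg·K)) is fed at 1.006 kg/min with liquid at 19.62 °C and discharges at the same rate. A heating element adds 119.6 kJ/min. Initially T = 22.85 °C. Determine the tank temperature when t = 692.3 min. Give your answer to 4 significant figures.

61.37 °C

M c_p dT/dt = ṁ c_p (T_in − T) + Q̇.
τ = M/ṁ = 574.950 min; T_ss = T_in + Q̇/(ṁ c_p) = 19.62 + 119.6/(1.006·2.041) = 77.8692 °C.
This is linear first-order; T(t) = T_ss + (T₀ − T_ss) e^(−t/τ).
T(692.3) = 77.8692 + (-55.0192)·e^(−692.3/574.950) = 77.8692 + (-55.0192)·0.299961 = 61.3656 °C.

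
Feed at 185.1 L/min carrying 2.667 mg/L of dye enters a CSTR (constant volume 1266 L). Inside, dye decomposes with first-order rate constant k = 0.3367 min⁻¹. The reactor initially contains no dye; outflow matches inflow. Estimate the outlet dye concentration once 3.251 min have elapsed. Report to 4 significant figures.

0.6395 mg/L

Species balance: V dC/dt = Q C_in − Q C − k V C.
dC/dt = (Q/V) C_in − (Q/V + k) C; effective rate a = Q/V + k = 0.146209 + 0.3367 = 0.482909 min⁻¹.
C_ss = Q C_in/(Q + kV) = 0.807478 mg/L; C(t) = C_ss + (C₀ − C_ss) e^(−a t).
C(3.251) = 0.807478 + (-0.807478)·e^(−0.482909·3.251) = 0.807478 + (-0.807478)·0.208059 = 0.639476 mg/L.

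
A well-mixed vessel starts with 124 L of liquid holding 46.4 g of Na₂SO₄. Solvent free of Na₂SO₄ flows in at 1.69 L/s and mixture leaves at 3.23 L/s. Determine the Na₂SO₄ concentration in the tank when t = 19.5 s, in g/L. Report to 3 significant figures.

Total volume: dV/dt = Q_in − Q_out = -1.5400 L/s, so V(t) = 124 − 1.5400 t and V(19.5) = 93.970 L.
No Na₂SO₄ enters, so dm/dt = −Q_out · (m/V).
dm/m = −Q_out dt/(V₀ − 1.5400 t); integrating gives ln(m/m₀) = −(Q_out/(Q_in−Q_out)) ln(V/V₀).
m = m₀ (V₀/V)^(Q_out/(Q_in−Q_out)) = 46.4 × (124/93.970)^(-2.0974) = 25.937 g.
C = m/V = 25.937/93.970 = 0.27602 g/L.

0.276 g/L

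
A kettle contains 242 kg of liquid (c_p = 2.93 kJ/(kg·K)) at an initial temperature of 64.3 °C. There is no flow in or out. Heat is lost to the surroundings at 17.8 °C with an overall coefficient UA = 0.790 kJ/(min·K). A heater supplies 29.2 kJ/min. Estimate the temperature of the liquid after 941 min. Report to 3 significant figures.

58.1 °C

M c_p dT/dt = −UA(T − T_amb) + Q̇.
dT/dt = (T_ss − T)/τ with T_ss = T_amb + Q̇/UA = 17.8 + 29.2/0.790 = 54.762 °C, τ = M c_p/UA = 242·2.93/0.790 = 897.54 min.
This is linear first-order; T(t) = T_ss + (T₀ − T_ss) e^(−t/τ).
T(941) = 54.762 + (9.5380)·0.35049 = 58.105 °C.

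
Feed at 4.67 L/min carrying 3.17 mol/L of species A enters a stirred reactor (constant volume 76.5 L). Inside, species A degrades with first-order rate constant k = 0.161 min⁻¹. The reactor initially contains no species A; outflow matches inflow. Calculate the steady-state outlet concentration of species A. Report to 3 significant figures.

Species balance: V dC/dt = Q C_in − Q C − k V C.
Steady state (dC/dt = 0): C_ss = Q C_in/(Q + kV) = C_in/(1 + kV/Q).
C_ss = 4.67·3.17/(4.67 + 0.161·76.5) = 14.804/16.986 = 0.87151 mol/L.

0.872 mol/L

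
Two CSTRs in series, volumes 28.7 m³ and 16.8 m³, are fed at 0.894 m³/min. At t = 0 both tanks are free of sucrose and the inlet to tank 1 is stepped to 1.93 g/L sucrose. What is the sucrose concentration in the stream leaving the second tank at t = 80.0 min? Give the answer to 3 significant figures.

1.58 g/L

Species balance on tank i: dCᵢ/dt = (Cᵢ₋₁ − Cᵢ)/τᵢ with τᵢ = Vᵢ/Q.
τ₁ = 28.7/0.894 = 32.103 min; τ₂ = 16.8/0.894 = 18.792 min.
Solving the cascade with C₁(0)=C₂(0)=0 gives C₂(t) = C_in[1 − (τ₁ e^(−t/τ₁) − τ₂ e^(−t/τ₂))/(τ₁ − τ₂)].
At t = 80.0: e^(−t/τ₁) = 0.082745, e^(−t/τ₂) = 0.014163.
C₂ = 1.93·[1 − (32.103·0.082745 − 18.792·0.014163)/(13.311)] = 1.93·0.82043 = 1.5834 g/L.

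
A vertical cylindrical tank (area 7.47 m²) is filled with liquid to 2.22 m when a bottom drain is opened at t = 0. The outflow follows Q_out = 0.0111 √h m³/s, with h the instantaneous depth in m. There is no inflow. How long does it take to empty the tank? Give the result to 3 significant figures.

Accumulation of liquid (constant cross-section A): A dh/dt = −0.0111 √h.
∫ h^(−1/2) dh = −(0.0111/A) ∫ dt, giving 2√h = 2√h₀ − (0.0111/A) t.
Set h = 0: 2√h₀ = (0.0111/A) t_empty ⇒ t_empty = 2A√h₀/0.0111.
t_empty = 2·7.47·√2.22/0.0111 = 14.940·1.4900/0.0111 = 2005.4 s.

2010 s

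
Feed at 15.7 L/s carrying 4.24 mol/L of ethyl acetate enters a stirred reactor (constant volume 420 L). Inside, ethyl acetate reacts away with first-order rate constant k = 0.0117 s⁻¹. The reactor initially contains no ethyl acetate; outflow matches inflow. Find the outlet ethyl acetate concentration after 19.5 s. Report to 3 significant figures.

1.99 mol/L

V dC/dt = Q(C_in − C) − k V C.
dC/dt = (Q/V) C_in − (Q/V + k) C; effective rate a = Q/V + k = 0.037381 + 0.0117 = 0.049081 s⁻¹.
C_ss = Q C_in/(Q + kV) = 3.2293 mol/L; C(t) = C_ss + (C₀ − C_ss) e^(−a t).
C(19.5) = 3.2293 + (-3.2293)·e^(−0.049081·19.5) = 3.2293 + (-3.2293)·0.38401 = 1.9892 mol/L.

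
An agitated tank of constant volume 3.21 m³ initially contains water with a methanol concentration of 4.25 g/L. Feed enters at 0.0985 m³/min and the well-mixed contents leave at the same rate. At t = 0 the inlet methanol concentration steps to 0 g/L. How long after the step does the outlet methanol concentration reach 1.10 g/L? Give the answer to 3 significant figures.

44.0 min

Unsteady species balance (constant V, well mixed): V dC/dt = Q(C_in − C), so τ = V/Q = 32.589 min.
C(t) = C_in + (C₀ − C_in) e^(−t/τ). Set C = 1.10 and solve for t:
e^(−t/τ) = (C − C_in)/(C₀ − C_in) = (1.10 − 0)/(4.25 − 0) = 0.25882
t = −τ ln(…) = 32.589 × 1.3516 = 44.047 min.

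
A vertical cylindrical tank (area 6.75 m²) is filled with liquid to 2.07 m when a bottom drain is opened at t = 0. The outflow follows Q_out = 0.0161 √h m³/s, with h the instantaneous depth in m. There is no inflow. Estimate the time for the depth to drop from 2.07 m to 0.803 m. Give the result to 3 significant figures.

Volume balance on the tank: A dh/dt = −0.0161 √h.
∫ h^(−1/2) dh = −(0.0161/A) ∫ dt, giving 2√h = 2√h₀ − (0.0161/A) t.
t = 2A(√h₀ − √h)/0.0161 = 2·6.75·(√2.07 − √0.803)/0.0161
  = 13.500 × (1.4387 − 0.89610) / 0.0161 = 455.01 s.

455 s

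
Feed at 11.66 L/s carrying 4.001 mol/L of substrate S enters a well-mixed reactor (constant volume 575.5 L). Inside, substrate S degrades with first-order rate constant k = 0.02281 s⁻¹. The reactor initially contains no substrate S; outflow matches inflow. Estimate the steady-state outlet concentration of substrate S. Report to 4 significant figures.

1.882 mol/L

Accumulation = in − out − consumed: V dC/dt = Q C_in − Q C − k V C.
At steady state: 0 = Q C_in − (Q + kV) C_ss, so C_ss = Q C_in/(Q + kV).
C_ss = 11.66·4.001/(11.66 + 0.02281·575.5) = 46.6517/24.7872 = 1.88209 mol/L.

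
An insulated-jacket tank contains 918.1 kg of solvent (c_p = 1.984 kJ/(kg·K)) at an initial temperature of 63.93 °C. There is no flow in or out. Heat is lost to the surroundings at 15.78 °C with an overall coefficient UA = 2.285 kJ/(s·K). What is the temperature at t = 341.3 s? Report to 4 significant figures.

47.16 °C

M c_p dT/dt = −UA(T − T_amb).
dT/dt = (T_ss − T)/τ with T_ss = T_amb = 15.7800 °C, τ = M c_p/UA = 918.1·1.984/2.285 = 797.160 s.
Integrating: T(t) = T_ss + (T₀ − T_ss) e^(−t/τ).
T(341.3) = 15.7800 + (48.1500)·0.651717 = 47.1602 °C.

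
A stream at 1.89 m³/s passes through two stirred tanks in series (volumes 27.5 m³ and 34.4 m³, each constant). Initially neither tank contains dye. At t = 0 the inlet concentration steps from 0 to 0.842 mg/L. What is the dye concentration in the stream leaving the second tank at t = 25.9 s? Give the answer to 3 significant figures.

Species balance on tank i: dCᵢ/dt = (Cᵢ₋₁ − Cᵢ)/τᵢ with τᵢ = Vᵢ/Q.
τ₁ = 27.5/1.89 = 14.550 s; τ₂ = 34.4/1.89 = 18.201 s.
Solving the cascade with C₁(0)=C₂(0)=0 gives C₂(t) = C_in[1 − (τ₁ e^(−t/τ₁) − τ₂ e^(−t/τ₂))/(τ₁ − τ₂)].
At t = 25.9: e^(−t/τ₁) = 0.16863, e^(−t/τ₂) = 0.24099.
C₂ = 0.842·[1 − (14.550·0.16863 − 18.201·0.24099)/(-3.6508)] = 0.842·0.47062 = 0.39626 mg/L.

0.396 mg/L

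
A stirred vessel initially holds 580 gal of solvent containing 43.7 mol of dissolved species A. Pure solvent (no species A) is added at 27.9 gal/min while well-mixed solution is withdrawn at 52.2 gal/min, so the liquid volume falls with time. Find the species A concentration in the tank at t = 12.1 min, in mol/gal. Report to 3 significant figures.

Total volume: dV/dt = Q_in − Q_out = -24.300 gal/min, so V(t) = 580 − 24.300 t and V(12.1) = 285.97 gal.
Solute balance: dm/dt = 0 − Q_out C = −Q_out m/V(t).
dm/m = −Q_out dt/(V₀ − 24.300 t); integrating gives ln(m/m₀) = −(Q_out/(Q_in−Q_out)) ln(V/V₀).
m = m₀ (V₀/V)^(Q_out/(Q_in−Q_out)) = 43.7 × (580/285.97)^(-2.1481) = 9.5669 mol.
C = m/V = 9.5669/285.97 = 0.033454 mol/gal.

0.0335 mol/gal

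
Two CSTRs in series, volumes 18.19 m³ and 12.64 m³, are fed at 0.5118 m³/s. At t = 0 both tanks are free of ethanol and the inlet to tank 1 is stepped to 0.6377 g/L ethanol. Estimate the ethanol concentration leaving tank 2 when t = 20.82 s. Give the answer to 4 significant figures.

0.09936 g/L

Species balance on tank i: dCᵢ/dt = (Cᵢ₋₁ − Cᵢ)/τᵢ with τᵢ = Vᵢ/Q.
τ₁ = 18.19/0.5118 = 35.5412 s; τ₂ = 12.64/0.5118 = 24.6971 s.
Solving the cascade with C₁(0)=C₂(0)=0 gives C₂(t) = C_in[1 − (τ₁ e^(−t/τ₁) − τ₂ e^(−t/τ₂))/(τ₁ − τ₂)].
At t = 20.82: e^(−t/τ₁) = 0.556661, e^(−t/τ₂) = 0.430412.
C₂ = 0.6377·[1 − (35.5412·0.556661 − 24.6971·0.430412)/(10.8441)] = 0.6377·0.155809 = 0.0993596 g/L.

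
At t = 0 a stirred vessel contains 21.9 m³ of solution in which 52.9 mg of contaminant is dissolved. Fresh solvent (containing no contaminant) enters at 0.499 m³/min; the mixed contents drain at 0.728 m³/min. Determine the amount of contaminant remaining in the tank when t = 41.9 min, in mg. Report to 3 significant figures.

Total volume: dV/dt = Q_in − Q_out = -0.22900 m³/min, so V(t) = 21.9 − 0.22900 t and V(41.9) = 12.305 m³.
No contaminant enters, so dm/dt = −Q_out · (m/V).
dm/m = −Q_out dt/(V₀ − 0.22900 t); integrating gives ln(m/m₀) = −(Q_out/(Q_in−Q_out)) ln(V/V₀).
m = m₀ (V₀/V)^(Q_out/(Q_in−Q_out)) = 52.9 × (21.9/12.305)^(-3.1790) = 8.4632 mg.

8.46 mg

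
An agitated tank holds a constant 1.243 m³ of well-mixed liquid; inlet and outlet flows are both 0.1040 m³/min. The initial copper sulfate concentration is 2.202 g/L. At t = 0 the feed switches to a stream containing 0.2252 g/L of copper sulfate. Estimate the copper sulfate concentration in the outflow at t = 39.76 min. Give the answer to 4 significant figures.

0.2962 g/L

Unsteady species balance (constant V, well mixed): V dC/dt = Q(C_in − C).
So dC/dt = (C_in − C)/τ with τ = V/Q = 1.243/0.1040 = 11.9519 min.
Solution: C(t) = C_in + (C₀ − C_in) e^(−t/τ).
C(39.76) = 0.2252 + (2.202 − 0.2252)·e^(−39.76/11.9519) = 0.2252 + (1.97680)·0.0359128 = 0.296192 g/L.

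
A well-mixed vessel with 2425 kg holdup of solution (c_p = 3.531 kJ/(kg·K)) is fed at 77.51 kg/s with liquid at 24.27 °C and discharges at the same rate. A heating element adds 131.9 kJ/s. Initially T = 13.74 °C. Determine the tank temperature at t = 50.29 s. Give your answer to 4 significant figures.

M c_p dT/dt = ṁ c_p (T_in − T) + Q̇.
Rearrange: dT/dt = (T_ss − T)/τ with τ = M/ṁ = 31.2863 s and T_ss = T_in + Q̇/(ṁ c_p) = 24.7519 °C.
This is linear first-order; T(t) = T_ss + (T₀ − T_ss) e^(−t/τ).
T(50.29) = 24.7519 + (-11.0119)·e^(−50.29/31.2863) = 24.7519 + (-11.0119)·0.200405 = 22.5451 °C.

22.55 °C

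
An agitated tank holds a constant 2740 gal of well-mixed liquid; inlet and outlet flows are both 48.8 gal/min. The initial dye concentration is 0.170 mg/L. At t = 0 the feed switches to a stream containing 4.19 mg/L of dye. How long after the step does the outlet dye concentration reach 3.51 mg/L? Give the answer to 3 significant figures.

99.8 min

Species balance on the tank: V dC/dt = Q(C_in − C), so τ = V/Q = 56.148 min.
C(t) = C_in + (C₀ − C_in) e^(−t/τ). Set C = 3.51 and solve for t:
e^(−t/τ) = (C − C_in)/(C₀ − C_in) = (3.51 − 4.19)/(0.170 − 4.19) = 0.16915
t = −τ ln(…) = 56.148 × 1.7769 = 99.771 min.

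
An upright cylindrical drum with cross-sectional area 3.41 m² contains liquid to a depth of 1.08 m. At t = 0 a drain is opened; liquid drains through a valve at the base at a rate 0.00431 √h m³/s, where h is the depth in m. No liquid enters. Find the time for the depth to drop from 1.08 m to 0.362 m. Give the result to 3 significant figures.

692 s

With no inflow, A dh/dt = −0.00431 √h.
Separate and integrate: 2(√h − √h₀) = −(0.00431/A) t.
t = 2A(√h₀ − √h)/0.00431 = 2·3.41·(√1.08 − √0.362)/0.00431
  = 6.8200 × (1.0392 − 0.60166) / 0.00431 = 692.39 s.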